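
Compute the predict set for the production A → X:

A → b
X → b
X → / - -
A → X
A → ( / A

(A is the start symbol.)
PREDICT(A → X) = (FIRST(RHS) \ {ε}) ∪ (FOLLOW(A) if ε ∈ FIRST(RHS), i.e. RHS ⇒* ε)
FIRST(X) = { '/', 'b' }
FIRST(X) = { '/', 'b' }
ε ∉ FIRST(X), so FOLLOW(A) is not added.
PREDICT(A → X) = { '/', 'b' }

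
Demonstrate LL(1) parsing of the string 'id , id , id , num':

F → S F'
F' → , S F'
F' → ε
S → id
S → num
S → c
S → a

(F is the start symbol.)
LL(1) parsing maintains a stack (initially the start symbol over $) and the input. At each step: if the stack top is a terminal, match it against the current input token; if it is a non-terminal N, replace it with the RHS of M[N, lookahead] (the unique production whose predict set contains the lookahead).

Stack is shown with the top on the left.

Stack     Input                 Action
--------------------------------------
F $       id , id , id , num $  output F → S F'
S F' $    id , id , id , num $  output S → id
id F' $   id , id , id , num $  match 'id'
F' $      , id , id , num $     output F' → , S F'
, S F' $  , id , id , num $     match ','
S F' $    id , id , num $       output S → id
id F' $   id , id , num $       match 'id'
F' $      , id , num $          output F' → , S F'
, S F' $  , id , num $          match ','
S F' $    id , num $            output S → id
id F' $   id , num $            match 'id'
F' $      , num $               output F' → , S F'
, S F' $  , num $               match ','
S F' $    num $                 output S → num
num F' $  num $                 match 'num'
F' $      $                     output F' → ε
$         $                     accept

The string is accepted.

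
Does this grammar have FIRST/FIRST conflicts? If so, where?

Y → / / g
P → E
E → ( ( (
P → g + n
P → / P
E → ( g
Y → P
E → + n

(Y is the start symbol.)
A FIRST/FIRST conflict occurs when two productions N → α and N → β for the same non-terminal have FIRST(α) ∩ FIRST(β) ≠ ∅ (with ε ∈ FIRST of a nullable right-hand side, so two nullable alternatives also conflict).

FIRST sets of the non-terminals at (or reachable through a nullable prefix from) the front of some alternative:
  FIRST(P) = { '(', '+', '/', 'g' }
  FIRST(E) = { '(', '+' }

Productions for Y:
  Y → / / g: FIRST = { '/' }
  Y → P: FIRST = { '(', '+', '/', 'g' }
Productions for P:
  P → E: FIRST = { '(', '+' }
  P → g + n: FIRST = { 'g' }
  P → / P: FIRST = { '/' }
Productions for E:
  E → ( ( (: FIRST = { '(' }
  E → ( g: FIRST = { '(' }
  E → + n: FIRST = { '+' }

Conflict for Y: Y → / / g and Y → P
  Overlap: { '/' }
Conflict for E: E → ( ( ( and E → ( g
  Overlap: { '(' }

Answer: Yes. Y → '/' '/' g / Y → P on { '/' }; E → '(' '(' '(' / E → '(' g on { '(' }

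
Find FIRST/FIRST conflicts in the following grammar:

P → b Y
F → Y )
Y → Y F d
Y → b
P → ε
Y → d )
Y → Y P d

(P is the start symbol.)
FIRST sets of the non-terminals at (or reachable through a nullable prefix from) the front of some alternative:
  FIRST(Y) = { 'b', 'd' }

Productions for P:
  P → b Y: FIRST = { 'b' }
  P → ε: FIRST = { ε }
Productions for Y:
  Y → Y F d: FIRST = { 'b', 'd' }
  Y → b: FIRST = { 'b' }
  Y → d ): FIRST = { 'd' }
  Y → Y P d: FIRST = { 'b', 'd' }
F has only one production, so no FIRST/FIRST conflict is possible there.

Conflict for Y: Y → Y F d and Y → b
  Overlap: { 'b' }
Conflict for Y: Y → Y F d and Y → d )
  Overlap: { 'd' }
Conflict for Y: Y → Y F d and Y → Y P d
  Overlap: { 'b', 'd' }
Conflict for Y: Y → b and Y → Y P d
  Overlap: { 'b' }
Conflict for Y: Y → d ) and Y → Y P d
  Overlap: { 'd' }

Answer: Yes. Y → Y F d / Y → b on { 'b' }; Y → Y F d / Y → d ')' on { 'd' }; Y → Y F d / Y → Y P d on { 'b', 'd' }; Y → b / Y → Y P d on { 'b' }; Y → d ')' / Y → Y P d on { 'd' }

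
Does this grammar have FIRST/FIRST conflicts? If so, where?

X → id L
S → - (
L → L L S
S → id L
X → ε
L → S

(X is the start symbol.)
A FIRST/FIRST conflict occurs when two productions N → α and N → β for the same non-terminal have FIRST(α) ∩ FIRST(β) ≠ ∅ (with ε ∈ FIRST of a nullable right-hand side, so two nullable alternatives also conflict).

FIRST sets of the non-terminals at (or reachable through a nullable prefix from) the front of some alternative:
  FIRST(L) = { '-', 'id' }
  FIRST(S) = { '-', 'id' }

Productions for X:
  X → id L: FIRST = { 'id' }
  X → ε: FIRST = { ε }
Productions for S:
  S → - (: FIRST = { '-' }
  S → id L: FIRST = { 'id' }
Productions for L:
  L → L L S: FIRST = { '-', 'id' }
  L → S: FIRST = { '-', 'id' }

Conflict for L: L → L L S and L → S
  Overlap: { '-', 'id' }

Answer: Yes. L → L L S / L → S on { '-', 'id' }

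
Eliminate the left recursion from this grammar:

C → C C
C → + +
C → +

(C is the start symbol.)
C is directly left-recursive. The standard transformation for
  A → A α₁ | ... | A α_m | β₁ | ... | β_n
is
  A  → β₁ A' | ... | β_n A'
  A' → α₁ A' | ... | α_m A' | ε

C → + + becomes C → + + C'
C → + becomes C → + C'
C → C C becomes C' → C C'
Add C' → ε

Resulting grammar:
C → + + C'
C → + C'
C' → C C'
C' → ε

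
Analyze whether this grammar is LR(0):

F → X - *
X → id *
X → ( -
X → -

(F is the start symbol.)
A grammar is LR(0) if no state in the canonical LR(0) collection has:
  - both a shift item (dot before a terminal) and a complete item (shift-reduce conflict), or
  - two or more complete items (reduce-reduce conflict; the accept item [F' → F .] counts as a complete item here).

Augment with F' → F and build the canonical LR(0) collection (I0 = CLOSURE({[F' → . F]}), then GOTO on every symbol after a dot until no new states appear). It has 10 states:
  I0: { [F → . X - *], [F' → . F], [X → . ( -], [X → . -], [X → . id *] }  — shift
  I1: { [X → ( . -] }  — shift
  I2: { [X → - .] }  — reduce
  I3: { [F' → F .] }  — accept
  I4: { [F → X . - *] }  — shift
  I5: { [X → id . *] }  — shift
  I6: { [X → id * .] }  — reduce
  I7: { [F → X - . *] }  — shift
  I8: { [F → X - * .] }  — reduce
  I9: { [X → ( - .] }  — reduce

Every state is either a pure shift/goto state or contains exactly one complete item and nothing to shift — no conflicts. The grammar is LR(0).

Answer: Yes, the grammar is LR(0)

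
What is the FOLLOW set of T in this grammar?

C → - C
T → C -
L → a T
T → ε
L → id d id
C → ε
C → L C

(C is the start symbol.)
{ $, '-', 'a', 'id' }

To compute FOLLOW(T), find every occurrence of T on a right-hand side N → α T β: add FIRST(β) \ {ε}, and if β is empty or nullable also add FOLLOW(N). Iterate to a fixed point.

In L → a T: T is at the end, add FOLLOW(L)

The FOLLOW sets referred to above (computed the same way, to a fixed point):
  FOLLOW(L) = { $, '-', 'a', 'id' }

Taking the union: FOLLOW(T) = { $, '-', 'a', 'id' }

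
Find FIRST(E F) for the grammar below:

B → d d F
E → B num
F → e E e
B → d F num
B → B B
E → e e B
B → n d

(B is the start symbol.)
{ 'd', 'e', 'n' }

FIRST sets of the non-terminals involved (from the grammar, by fixed-point iteration):
  FIRST(E) = { 'd', 'e', 'n' }

To compute FIRST(E F), process the symbols left to right:
Symbol E is a non-terminal. Add FIRST(E) \ {ε} = { 'd', 'e', 'n' }
E is not nullable (ε ∉ FIRST(E)), so stop here.
FIRST(E F) = { 'd', 'e', 'n' }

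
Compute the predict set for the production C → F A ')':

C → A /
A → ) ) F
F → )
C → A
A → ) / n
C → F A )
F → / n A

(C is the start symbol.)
{ ')', '/' }

PREDICT(C → F A ')') = (FIRST(RHS) \ {ε}) ∪ (FOLLOW(C) if ε ∈ FIRST(RHS), i.e. RHS ⇒* ε)
FIRST(F) = { ')', '/' }
FIRST(F A ')') = { ')', '/' }
ε ∉ FIRST(F A ')'), so FOLLOW(C) is not added.
PREDICT(C → F A ')') = { ')', '/' }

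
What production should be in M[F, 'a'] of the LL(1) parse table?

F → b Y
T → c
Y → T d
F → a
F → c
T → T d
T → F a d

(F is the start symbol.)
F → a

To find M[F, 'a'], we find productions for F where 'a' is in the predict set (PREDICT(N → α) = (FIRST(α) \ {ε}) ∪ (FOLLOW(N) if α ⇒* ε)).

F → b Y: PREDICT = { 'b' }
F → a: PREDICT = { 'a' }
  'a' is in predict set, so this production goes in M[F, 'a']
F → c: PREDICT = { 'c' }

M[F, 'a'] = F → a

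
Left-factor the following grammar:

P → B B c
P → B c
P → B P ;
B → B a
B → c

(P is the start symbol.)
P → B P'
P' → B c
P' → c
P' → P ;
B → B a
B → c

Left-factoring transforms A → αβ₁ | αβ₂ into A → αA' and A' → β₁ | β₂
(α is the longest common prefix among the alternatives). Repeat until
no nonterminal has two alternatives with a common prefix.

Round 1: P has alternatives sharing prefix 'B'. Introduce P': P → B P'
  Add: P' → B c
  Add: P' → c
  Add: P' → P ;

No remaining common prefixes — done.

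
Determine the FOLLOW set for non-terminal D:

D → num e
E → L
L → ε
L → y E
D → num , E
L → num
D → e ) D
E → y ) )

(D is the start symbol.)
To compute FOLLOW(D), find every occurrence of D on a right-hand side N → α D β: add FIRST(β) \ {ε}, and if β is empty or nullable also add FOLLOW(N). Iterate to a fixed point.

D is the start symbol, so $ ∈ FOLLOW(D).
In D → e ) D: D is at the end; this adds FOLLOW(D) to itself — nothing new

Taking the union: FOLLOW(D) = { $ }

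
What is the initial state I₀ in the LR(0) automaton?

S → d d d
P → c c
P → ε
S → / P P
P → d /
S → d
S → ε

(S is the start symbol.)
{ [S → . / P P], [S → . d d d], [S → . d], [S → .], [S' → . S] }

First, augment the grammar with S' → S
I₀ = CLOSURE({ [S' → . S] }):
  [S' → . S] has the dot before S: add [S → . d d d], [S → . / P P], [S → . d], [S → .]
No further items can be added.

I₀ = { [S → . / P P], [S → . d d d], [S → . d], [S → .], [S' → . S] }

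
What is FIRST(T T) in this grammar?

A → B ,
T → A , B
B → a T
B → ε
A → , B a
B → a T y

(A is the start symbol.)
FIRST sets of the non-terminals involved (from the grammar, by fixed-point iteration):
  FIRST(T) = { ',', 'a' }

To compute FIRST(T T), process the symbols left to right:
Symbol T is a non-terminal. Add FIRST(T) \ {ε} = { ',', 'a' }
T is not nullable (ε ∉ FIRST(T)), so stop here.
FIRST(T T) = { ',', 'a' }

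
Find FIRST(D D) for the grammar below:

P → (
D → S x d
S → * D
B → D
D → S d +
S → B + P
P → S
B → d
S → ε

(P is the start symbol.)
FIRST sets of the non-terminals involved (from the grammar, by fixed-point iteration):
  FIRST(D) = { '*', 'd', 'x' }

To compute FIRST(D D), process the symbols left to right:
Symbol D is a non-terminal. Add FIRST(D) \ {ε} = { '*', 'd', 'x' }
D is not nullable (ε ∉ FIRST(D)), so stop here.
FIRST(D D) = { '*', 'd', 'x' }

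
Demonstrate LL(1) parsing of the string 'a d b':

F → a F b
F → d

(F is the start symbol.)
Stack is shown with the top on the left.

Stack    Input    Action
------------------------
F $      a d b $  output F → a F b
a F b $  a d b $  match 'a'
F b $    d b $    output F → d
d b $    d b $    match 'd'
b $      b $      match 'b'
$        $        accept

The string is accepted.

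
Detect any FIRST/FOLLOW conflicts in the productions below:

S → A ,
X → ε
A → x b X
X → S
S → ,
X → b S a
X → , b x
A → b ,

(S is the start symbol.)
A FIRST/FOLLOW conflict occurs when a non-terminal N has a nullable alternative N → β (β ⇒* ε) and another alternative N → α with FIRST(α) ∩ FOLLOW(N) ≠ ∅: on such a lookahead the parser cannot decide between expanding α and letting N vanish via β.

Nullable non-terminals: X.
FIRST sets used below: FIRST(S) = { ',', 'b', 'x' }

X: nullable alternative(s) X → ε; FOLLOW(X) = { ',' }
  X → ε: FIRST \ {ε} = { } — this is the only nullable alternative, skip
  X → S: FIRST \ {ε} = { ',', 'b', 'x' } — overlaps FOLLOW(X) on { ',' }: CONFLICT
  X → b S a: FIRST \ {ε} = { 'b' } — disjoint from FOLLOW(X)
  X → , b x: FIRST \ {ε} = { ',' } — overlaps FOLLOW(X) on { ',' }: CONFLICT

A, S have no nullable alternative, so no FIRST/FOLLOW check is needed there.

So the grammar has 2 FIRST/FOLLOW conflicts (marked CONFLICT above).

Answer: Yes. X → S with FOLLOW(X) on { ',' }; X → ',' b x with FOLLOW(X) on { ',' }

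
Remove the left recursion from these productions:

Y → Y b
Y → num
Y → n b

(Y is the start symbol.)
Y is directly left-recursive. The standard transformation for
  A → A α₁ | ... | A α_m | β₁ | ... | β_n
is
  A  → β₁ A' | ... | β_n A'
  A' → α₁ A' | ... | α_m A' | ε

Y → num becomes Y → num Y'
Y → n b becomes Y → n b Y'
Y → Y b becomes Y' → b Y'
Add Y' → ε

Resulting grammar:
Y → num Y'
Y → n b Y'
Y' → b Y'
Y' → ε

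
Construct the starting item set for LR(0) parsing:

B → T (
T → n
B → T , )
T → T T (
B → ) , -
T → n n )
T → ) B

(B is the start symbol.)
First, augment the grammar with B' → B
I₀ = CLOSURE({ [B' → . B] }):
  [B' → . B] has the dot before B: add [B → . T (], [B → . T , )], [B → . ) , -]
  [B → . T (] has the dot before T: add [T → . n], [T → . T T (], [T → . n n )], [T → . ) B]
No further items can be added.

I₀ = { [B → . ) , -], [B → . T (], [B → . T , )], [B' → . B], [T → . ) B], [T → . T T (], [T → . n n )], [T → . n] }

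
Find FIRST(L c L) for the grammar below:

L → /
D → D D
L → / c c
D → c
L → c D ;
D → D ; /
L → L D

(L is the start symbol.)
FIRST sets of the non-terminals involved (from the grammar, by fixed-point iteration):
  FIRST(L) = { '/', 'c' }

To compute FIRST(L c L), process the symbols left to right:
Symbol L is a non-terminal. Add FIRST(L) \ {ε} = { '/', 'c' }
L is not nullable (ε ∉ FIRST(L)), so stop here.
FIRST(L c L) = { '/', 'c' }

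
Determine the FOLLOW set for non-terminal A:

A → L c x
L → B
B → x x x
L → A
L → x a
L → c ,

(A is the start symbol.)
To compute FOLLOW(A), find every occurrence of A on a right-hand side N → α A β: add FIRST(β) \ {ε}, and if β is empty or nullable also add FOLLOW(N). Iterate to a fixed point.

A is the start symbol, so $ ∈ FOLLOW(A).
In L → A: A is at the end, add FOLLOW(L)

The FOLLOW sets referred to above (computed the same way, to a fixed point):
  FOLLOW(L) = { 'c' }

Taking the union: FOLLOW(A) = { $, 'c' }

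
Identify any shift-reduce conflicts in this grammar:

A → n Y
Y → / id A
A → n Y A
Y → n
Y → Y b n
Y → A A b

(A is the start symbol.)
A shift-reduce conflict occurs when an LR(0) state has both:
  - a complete (reduce) item [A → α .] (dot at the end), and
  - a shift item [B → β . c γ] (dot before a terminal).

Augment with A' → A and build the canonical LR(0) collection (I0 = CLOSURE({[A' → . A]}), then GOTO on every symbol after a dot until no new states appear). It has 14 states:
  I0: { [A → . n Y A], [A → . n Y], [A' → . A] }  — shift
  I1: { [A' → A .] }  — accept
  I2: { [A → . n Y A], [A → . n Y], [A → n . Y A], [A → n . Y], [Y → . / id A], [Y → . A A b], [Y → . Y b n], [Y → . n] }  — shift
  I3: { [Y → / . id A] }  — shift
  I4: { [A → . n Y A], [A → . n Y], [Y → A . A b] }  — shift
  I5: { [A → . n Y A], [A → . n Y], [A → n Y . A], [A → n Y .], [Y → Y . b n] }  — shift, reduce
  I6: { [A → . n Y A], [A → . n Y], [A → n . Y A], [A → n . Y], [Y → . / id A], [Y → . A A b], [Y → . Y b n], [Y → . n], [Y → n .] }  — shift, reduce
  I7: { [A → n Y A .] }  — reduce
  I8: { [Y → Y b . n] }  — shift
  I9: { [Y → Y b n .] }  — reduce
  I10: { [Y → A A . b] }  — shift
  I11: { [Y → A A b .] }  — reduce
  I12: { [A → . n Y A], [A → . n Y], [Y → / id . A] }  — shift
  I13: { [Y → / id A .] }  — reduce

I5 contains reduce item [A → n Y .] and shift items [A → . n Y], [A → . n Y A], [Y → Y . b n] — shift-reduce conflict.
I6 contains reduce item [Y → n .] and shift items [A → . n Y], [A → . n Y A], [Y → . / id A], [Y → . n] — shift-reduce conflict.

Answer: Yes — I5: [A → n Y .] vs [A → . n Y]; I6: [Y → n .] vs [A → . n Y]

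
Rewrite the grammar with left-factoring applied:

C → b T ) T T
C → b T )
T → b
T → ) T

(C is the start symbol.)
C → b T ) C'
C' → T T
C' → ε
T → b
T → ) T

Left-factoring transforms A → αβ₁ | αβ₂ into A → αA' and A' → β₁ | β₂
(α is the longest common prefix among the alternatives). Repeat until
no nonterminal has two alternatives with a common prefix.

Round 1: C has alternatives sharing prefix 'b T )'. Introduce C': C → b T ) C'
  Add: C' → T T
  Add: C' → ε

No remaining common prefixes — done.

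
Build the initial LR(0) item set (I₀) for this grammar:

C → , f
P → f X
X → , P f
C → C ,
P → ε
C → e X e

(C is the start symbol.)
First, augment the grammar with C' → C
I₀ = CLOSURE({ [C' → . C] }):
  [C' → . C] has the dot before C: add [C → . , f], [C → . C ,], [C → . e X e]
No further items can be added.

I₀ = { [C → . , f], [C → . C ,], [C → . e X e], [C' → . C] }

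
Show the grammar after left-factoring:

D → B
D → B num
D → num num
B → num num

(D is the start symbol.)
D → B D'
D' → ε
D' → num
D → num num
B → num num

Left-factoring transforms A → αβ₁ | αβ₂ into A → αA' and A' → β₁ | β₂
(α is the longest common prefix among the alternatives). Repeat until
no nonterminal has two alternatives with a common prefix.

Round 1: D has alternatives sharing prefix 'B'. Introduce D': D → B D'
  Add: D' → ε
  Add: D' → num

No remaining common prefixes — done.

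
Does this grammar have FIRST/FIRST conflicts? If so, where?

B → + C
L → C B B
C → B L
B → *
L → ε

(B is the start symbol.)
No FIRST/FIRST conflicts.

A FIRST/FIRST conflict occurs when two productions N → α and N → β for the same non-terminal have FIRST(α) ∩ FIRST(β) ≠ ∅ (with ε ∈ FIRST of a nullable right-hand side, so two nullable alternatives also conflict).

FIRST sets of the non-terminals at (or reachable through a nullable prefix from) the front of some alternative:
  FIRST(C) = { '*', '+' }

Productions for B:
  B → + C: FIRST = { '+' }
  B → *: FIRST = { '*' }
Productions for L:
  L → C B B: FIRST = { '*', '+' }
  L → ε: FIRST = { ε }
C has only one production, so no FIRST/FIRST conflict is possible there.

All alternatives of each non-terminal have pairwise disjoint FIRST sets.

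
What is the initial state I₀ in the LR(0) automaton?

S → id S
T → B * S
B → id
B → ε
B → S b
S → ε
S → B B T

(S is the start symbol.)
{ [B → . S b], [B → . id], [B → .], [S → . B B T], [S → . id S], [S → .], [S' → . S] }

First, augment the grammar with S' → S
I₀ = CLOSURE({ [S' → . S] }):
  [S' → . S] has the dot before S: add [S → . id S], [S → .], [S → . B B T]
  [S → . B B T] has the dot before B: add [B → . id], [B → .], [B → . S b]
No further items can be added.

I₀ = { [B → . S b], [B → . id], [B → .], [S → . B B T], [S → . id S], [S → .], [S' → . S] }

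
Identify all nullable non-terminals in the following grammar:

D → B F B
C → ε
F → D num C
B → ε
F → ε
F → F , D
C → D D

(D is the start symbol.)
A non-terminal is nullable if it can derive ε (the empty string): either it has an ε-production, or it has a production whose right-hand side consists entirely of nullable non-terminals.

ε-productions: C → ε, B → ε, F → ε
So C, B, F are immediately nullable.
D → B F B: every symbol on the right is nullable, so D is nullable too.
Every non-terminal is now nullable.
Nullable = { 'B', 'C', 'D', 'F' }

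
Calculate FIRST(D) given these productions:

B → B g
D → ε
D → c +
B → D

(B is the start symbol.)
{ 'c', ε }

To compute FIRST(D), examine every production with D on the left-hand side, reading each right-hand side left to right until a non-nullable symbol is reached.

From D → ε:
  - ε-production, so ε ∈ FIRST(D)
From D → c +:
  - c is a terminal: add 'c' and stop

Collecting: FIRST(D) = { 'c', ε }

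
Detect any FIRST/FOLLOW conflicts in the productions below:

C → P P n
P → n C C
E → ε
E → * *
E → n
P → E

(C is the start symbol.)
Yes. P → n C C with FOLLOW(P) on { 'n' }; E → '*' '*' with FOLLOW(E) on { '*' }; E → n with FOLLOW(E) on { 'n' }

Nullable non-terminals: E, P.
FIRST sets used below: FIRST(E) = { '*', 'n', ε }

E: nullable alternative(s) E → ε; FOLLOW(E) = { '*', 'n' }
  E → ε: FIRST \ {ε} = { } — this is the only nullable alternative, skip
  E → * *: FIRST \ {ε} = { '*' } — overlaps FOLLOW(E) on { '*' }: CONFLICT
  E → n: FIRST \ {ε} = { 'n' } — overlaps FOLLOW(E) on { 'n' }: CONFLICT

P: nullable alternative(s) P → E; FOLLOW(P) = { '*', 'n' }
  P → n C C: FIRST \ {ε} = { 'n' } — overlaps FOLLOW(P) on { 'n' }: CONFLICT
  P → E: FIRST \ {ε} = { '*', 'n' } — this is the only nullable alternative, skip

C has no nullable alternative, so no FIRST/FOLLOW check is needed there.

So the grammar has 3 FIRST/FOLLOW conflicts (marked CONFLICT above).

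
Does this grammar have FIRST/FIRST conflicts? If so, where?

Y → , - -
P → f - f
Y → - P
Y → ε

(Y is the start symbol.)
A FIRST/FIRST conflict occurs when two productions N → α and N → β for the same non-terminal have FIRST(α) ∩ FIRST(β) ≠ ∅ (with ε ∈ FIRST of a nullable right-hand side, so two nullable alternatives also conflict).

Productions for Y:
  Y → , - -: FIRST = { ',' }
  Y → - P: FIRST = { '-' }
  Y → ε: FIRST = { ε }
P has only one production, so no FIRST/FIRST conflict is possible there.

All alternatives of each non-terminal have pairwise disjoint FIRST sets.

Answer: No FIRST/FIRST conflicts.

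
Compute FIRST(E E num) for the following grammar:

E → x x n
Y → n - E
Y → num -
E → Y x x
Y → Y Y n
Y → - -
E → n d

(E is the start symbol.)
{ '-', 'n', 'num', 'x' }

FIRST sets of the non-terminals involved (from the grammar, by fixed-point iteration):
  FIRST(E) = { '-', 'n', 'num', 'x' }

To compute FIRST(E E num), process the symbols left to right:
Symbol E is a non-terminal. Add FIRST(E) \ {ε} = { '-', 'n', 'num', 'x' }
E is not nullable (ε ∉ FIRST(E)), so stop here.
FIRST(E E num) = { '-', 'n', 'num', 'x' }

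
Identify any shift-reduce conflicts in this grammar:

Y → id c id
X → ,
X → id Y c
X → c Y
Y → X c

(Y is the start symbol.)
Yes — I9: [Y → id c id .] vs [X → . ,]

A shift-reduce conflict occurs when an LR(0) state has both:
  - a complete (reduce) item [A → α .] (dot at the end), and
  - a shift item [B → β . c γ] (dot before a terminal).

Augment with Y' → Y and build the canonical LR(0) collection (I0 = CLOSURE({[Y' → . Y]}), then GOTO on every symbol after a dot until no new states appear). It has 12 states:
  I0: { [X → . ,], [X → . c Y], [X → . id Y c], [Y → . X c], [Y → . id c id], [Y' → . Y] }  — shift
  I1: { [X → , .] }  — reduce
  I2: { [Y → X . c] }  — shift
  I3: { [Y' → Y .] }  — accept
  I4: { [X → . ,], [X → . c Y], [X → . id Y c], [X → c . Y], [Y → . X c], [Y → . id c id] }  — shift
  I5: { [X → . ,], [X → . c Y], [X → . id Y c], [X → id . Y c], [Y → . X c], [Y → . id c id], [Y → id . c id] }  — shift
  I6: { [X → id Y . c] }  — shift
  I7: { [X → . ,], [X → . c Y], [X → . id Y c], [X → c . Y], [Y → . X c], [Y → . id c id], [Y → id c . id] }  — shift
  I8: { [X → c Y .] }  — reduce
  I9: { [X → . ,], [X → . c Y], [X → . id Y c], [X → id . Y c], [Y → . X c], [Y → . id c id], [Y → id . c id], [Y → id c id .] }  — shift, reduce
  I10: { [X → id Y c .] }  — reduce
  I11: { [Y → X c .] }  — reduce

I9 contains reduce item [Y → id c id .] and shift items [X → . ,], [X → . c Y], [X → . id Y c], [Y → . id c id], [Y → id . c id] — shift-reduce conflict.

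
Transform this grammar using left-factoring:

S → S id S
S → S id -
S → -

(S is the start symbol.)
S → S id S'
S' → S
S' → -
S → -

Left-factoring transforms A → αβ₁ | αβ₂ into A → αA' and A' → β₁ | β₂
(α is the longest common prefix among the alternatives). Repeat until
no nonterminal has two alternatives with a common prefix.

Round 1: S has alternatives sharing prefix 'S id'. Introduce S': S → S id S'
  Add: S' → S
  Add: S' → -

No remaining common prefixes — done.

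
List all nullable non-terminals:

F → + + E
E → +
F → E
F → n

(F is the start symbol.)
A non-terminal is nullable if it can derive ε (the empty string): either it has an ε-production, or it has a production whose right-hand side consists entirely of nullable non-terminals.

There are no ε-productions, so no non-terminal can derive ε.
No non-terminals are nullable.

Answer: None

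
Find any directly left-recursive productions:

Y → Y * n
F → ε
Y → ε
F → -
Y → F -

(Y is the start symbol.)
Yes, Y is left-recursive

Direct left recursion occurs when N → N α for some non-terminal N (the right-hand side begins with the left-hand side itself).

Y → Y * n: LEFT RECURSIVE (starts with Y)
F → ε: starts with ε
Y → ε: starts with ε
F → -: starts with '-'
Y → F -: starts with F

The grammar has direct left recursion on: Y.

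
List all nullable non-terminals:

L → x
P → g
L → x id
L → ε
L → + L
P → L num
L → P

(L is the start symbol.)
ε-productions: L → ε
So L is immediately nullable.
No further non-terminal can be added: every production for the remaining non-terminals contains a terminal or a non-nullable non-terminal.
Nullable = { 'L' }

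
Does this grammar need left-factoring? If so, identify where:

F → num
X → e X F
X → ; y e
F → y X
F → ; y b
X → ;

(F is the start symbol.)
Yes, X has productions with common prefix ';'

Left-factoring is needed when two productions for the same non-terminal
share a common prefix on the right-hand side.

Productions for F:
  F → num
  F → y X
  F → ; y b
Productions for X:
  X → e X F
  X → ; y e
  X → ;

Found common prefix ';' in productions for X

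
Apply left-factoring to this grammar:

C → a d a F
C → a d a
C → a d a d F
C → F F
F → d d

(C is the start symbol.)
C → a d a C'
C' → F
C' → ε
C' → d F
C → F F
F → d d

Left-factoring transforms A → αβ₁ | αβ₂ into A → αA' and A' → β₁ | β₂
(α is the longest common prefix among the alternatives). Repeat until
no nonterminal has two alternatives with a common prefix.

Round 1: C has alternatives sharing prefix 'a d a'. Introduce C': C → a d a C'
  Add: C' → F
  Add: C' → ε
  Add: C' → d F

No remaining common prefixes — done.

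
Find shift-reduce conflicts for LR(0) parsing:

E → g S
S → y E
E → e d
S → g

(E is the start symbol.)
Augment with E' → E and build the canonical LR(0) collection (I0 = CLOSURE({[E' → . E]}), then GOTO on every symbol after a dot until no new states appear). It has 9 states:
  I0: { [E → . e d], [E → . g S], [E' → . E] }  — shift
  I1: { [E' → E .] }  — accept
  I2: { [E → e . d] }  — shift
  I3: { [E → g . S], [S → . g], [S → . y E] }  — shift
  I4: { [E → g S .] }  — reduce
  I5: { [S → g .] }  — reduce
  I6: { [E → . e d], [E → . g S], [S → y . E] }  — shift
  I7: { [S → y E .] }  — reduce
  I8: { [E → e d .] }  — reduce

No state contains both a complete item and a shift item.

Answer: No shift-reduce conflicts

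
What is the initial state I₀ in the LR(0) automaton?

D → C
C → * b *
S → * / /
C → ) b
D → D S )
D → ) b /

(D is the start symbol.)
First, augment the grammar with D' → D
I₀ = CLOSURE({ [D' → . D] }):
  [D' → . D] has the dot before D: add [D → . C], [D → . D S )], [D → . ) b /]
  [D → . C] has the dot before C: add [C → . * b *], [C → . ) b]
No further items can be added.

I₀ = { [C → . ) b], [C → . * b *], [D → . ) b /], [D → . C], [D → . D S )], [D' → . D] }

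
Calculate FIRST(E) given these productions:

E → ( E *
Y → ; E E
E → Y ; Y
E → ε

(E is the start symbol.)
{ '(', ';', ε }

FIRST sets of the other non-terminals involved (by the same procedure, iterated to a fixed point):
  FIRST(Y) = { ';' }

From E → ( E *:
  - '(' is a terminal: add '(' and stop
From E → Y ; Y:
  - Y is a non-terminal: add FIRST(Y) \ {ε} = { ';' }
    Y is not nullable, so stop
From E → ε:
  - ε-production, so ε ∈ FIRST(E)

Collecting: FIRST(E) = { '(', ';', ε }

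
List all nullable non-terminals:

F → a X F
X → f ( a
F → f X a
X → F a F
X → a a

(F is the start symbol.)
None

There are no ε-productions, so no non-terminal can derive ε.
No non-terminals are nullable.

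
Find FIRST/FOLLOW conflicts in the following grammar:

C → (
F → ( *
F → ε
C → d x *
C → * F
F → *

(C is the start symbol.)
A FIRST/FOLLOW conflict occurs when a non-terminal N has a nullable alternative N → β (β ⇒* ε) and another alternative N → α with FIRST(α) ∩ FOLLOW(N) ≠ ∅: on such a lookahead the parser cannot decide between expanding α and letting N vanish via β.

Nullable non-terminals: F.

F: nullable alternative(s) F → ε; FOLLOW(F) = { $ }
  F → ( *: FIRST \ {ε} = { '(' } — disjoint from FOLLOW(F)
  F → ε: FIRST \ {ε} = { } — this is the only nullable alternative, skip
  F → *: FIRST \ {ε} = { '*' } — disjoint from FOLLOW(F)

C has no nullable alternative, so no FIRST/FOLLOW check is needed there.

No FIRST/FOLLOW conflicts found.

Answer: No FIRST/FOLLOW conflicts.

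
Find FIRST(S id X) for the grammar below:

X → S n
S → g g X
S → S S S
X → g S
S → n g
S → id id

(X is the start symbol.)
{ 'g', 'id', 'n' }

FIRST sets of the non-terminals involved (from the grammar, by fixed-point iteration):
  FIRST(S) = { 'g', 'id', 'n' }

To compute FIRST(S id X), process the symbols left to right:
Symbol S is a non-terminal. Add FIRST(S) \ {ε} = { 'g', 'id', 'n' }
S is not nullable (ε ∉ FIRST(S)), so stop here.
FIRST(S id X) = { 'g', 'id', 'n' }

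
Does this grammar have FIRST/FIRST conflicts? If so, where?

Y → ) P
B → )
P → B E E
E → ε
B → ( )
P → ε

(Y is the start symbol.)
No FIRST/FIRST conflicts.

FIRST sets of the non-terminals at (or reachable through a nullable prefix from) the front of some alternative:
  FIRST(B) = { '(', ')' }

Productions for B:
  B → ): FIRST = { ')' }
  B → ( ): FIRST = { '(' }
Productions for P:
  P → B E E: FIRST = { '(', ')' }
  P → ε: FIRST = { ε }
Y, E have only one production, so no FIRST/FIRST conflict is possible there.

All alternatives of each non-terminal have pairwise disjoint FIRST sets.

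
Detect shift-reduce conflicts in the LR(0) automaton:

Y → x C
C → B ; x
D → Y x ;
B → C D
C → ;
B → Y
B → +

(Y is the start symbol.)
Augment with Y' → Y and build the canonical LR(0) collection (I0 = CLOSURE({[Y' → . Y]}), then GOTO on every symbol after a dot until no new states appear). It has 14 states:
  I0: { [Y → . x C], [Y' → . Y] }  — shift
  I1: { [Y' → Y .] }  — accept
  I2: { [B → . +], [B → . C D], [B → . Y], [C → . ;], [C → . B ; x], [Y → . x C], [Y → x . C] }  — shift
  I3: { [B → + .] }  — reduce
  I4: { [C → ; .] }  — reduce
  I5: { [C → B . ; x] }  — shift
  I6: { [B → C . D], [D → . Y x ;], [Y → . x C], [Y → x C .] }  — shift, reduce
  I7: { [B → Y .] }  — reduce
  I8: { [B → C D .] }  — reduce
  I9: { [D → Y . x ;] }  — shift
  I10: { [D → Y x . ;] }  — shift
  I11: { [D → Y x ; .] }  — reduce
  I12: { [C → B ; . x] }  — shift
  I13: { [C → B ; x .] }  — reduce

I6 contains reduce item [Y → x C .] and shift item [Y → . x C] — shift-reduce conflict.

Answer: Yes — I6: [Y → x C .] vs [Y → . x C]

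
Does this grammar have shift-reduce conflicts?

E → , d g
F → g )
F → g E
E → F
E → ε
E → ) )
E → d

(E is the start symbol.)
Yes — I0: [E → .] vs [E → . ) )]; I6: [E → .] vs [E → . ) )]; I7: [F → g ) .] vs [E → ) . )]

Augment with E' → E and build the canonical LR(0) collection (I0 = CLOSURE({[E' → . E]}), then GOTO on every symbol after a dot until no new states appear). It has 12 states:
  I0: { [E → . ) )], [E → . , d g], [E → . F], [E → . d], [E → .], [E' → . E], [F → . g )], [F → . g E] }  — shift, reduce
  I1: { [E → ) . )] }  — shift
  I2: { [E → , . d g] }  — shift
  I3: { [E' → E .] }  — accept
  I4: { [E → F .] }  — reduce
  I5: { [E → d .] }  — reduce
  I6: { [E → . ) )], [E → . , d g], [E → . F], [E → . d], [E → .], [F → . g )], [F → . g E], [F → g . )], [F → g . E] }  — shift, reduce
  I7: { [E → ) . )], [F → g ) .] }  — shift, reduce
  I8: { [F → g E .] }  — reduce
  I9: { [E → ) ) .] }  — reduce
  I10: { [E → , d . g] }  — shift
  I11: { [E → , d g .] }  — reduce

I0 contains reduce item [E → .] and shift items [E → . ) )], [E → . , d g], [E → . d], [F → . g )], [F → . g E] — shift-reduce conflict.
I6 contains reduce item [E → .] and shift items [E → . ) )], [E → . , d g], [E → . d], [F → . g )], [F → g . )], [F → . g E] — shift-reduce conflict.
I7 contains reduce item [F → g ) .] and shift item [E → ) . )] — shift-reduce conflict.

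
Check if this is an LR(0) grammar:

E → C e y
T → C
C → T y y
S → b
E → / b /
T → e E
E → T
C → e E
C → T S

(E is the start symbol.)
A grammar is LR(0) if no state in the canonical LR(0) collection has:
  - both a shift item (dot before a terminal) and a complete item (shift-reduce conflict), or
  - two or more complete items (reduce-reduce conflict; the accept item [E' → E .] counts as a complete item here).

Augment with E' → E and build the canonical LR(0) collection (I0 = CLOSURE({[E' → . E]}), then GOTO on every symbol after a dot until no new states appear). It has 15 states:
  I0: { [C → . T S], [C → . T y y], [C → . e E], [E → . / b /], [E → . C e y], [E → . T], [E' → . E], [T → . C], [T → . e E] }  — shift
  I1: { [E → / . b /] }  — shift
  I2: { [E → C . e y], [T → C .] }  — shift, reduce
  I3: { [E' → E .] }  — accept
  I4: { [C → T . S], [C → T . y y], [E → T .], [S → . b] }  — shift, reduce
  I5: { [C → . T S], [C → . T y y], [C → . e E], [C → e . E], [E → . / b /], [E → . C e y], [E → . T], [T → . C], [T → . e E], [T → e . E] }  — shift
  I6: { [C → e E .], [T → e E .] }  — 2 reduces
  I7: { [C → T S .] }  — reduce
  I8: { [S → b .] }  — reduce
  I9: { [C → T y . y] }  — shift
  I10: { [C → T y y .] }  — reduce
  I11: { [E → C e . y] }  — shift
  I12: { [E → C e y .] }  — reduce
  I13: { [E → / b . /] }  — shift
  I14: { [E → / b / .] }  — reduce

Conflict in state I2:
  Shift-reduce conflict between [T → C .] and [E → C . e y]
So the grammar is NOT LR(0).

Answer: No. Shift-reduce conflict between [T → C .] and [E → C . e y]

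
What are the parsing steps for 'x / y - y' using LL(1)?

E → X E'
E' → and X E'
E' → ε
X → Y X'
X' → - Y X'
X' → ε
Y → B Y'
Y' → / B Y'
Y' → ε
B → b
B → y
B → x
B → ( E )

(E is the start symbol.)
LL(1) parsing maintains a stack (initially the start symbol over $) and the input. At each step: if the stack top is a terminal, match it against the current input token; if it is a non-terminal N, replace it with the RHS of M[N, lookahead] (the unique production whose predict set contains the lookahead).

Stack is shown with the top on the left.

Stack           Input        Action
-----------------------------------
E $             x / y - y $  output E → X E'
X E' $          x / y - y $  output X → Y X'
Y X' E' $       x / y - y $  output Y → B Y'
B Y' X' E' $    x / y - y $  output B → x
x Y' X' E' $    x / y - y $  match 'x'
Y' X' E' $      / y - y $    output Y' → / B Y'
/ B Y' X' E' $  / y - y $    match '/'
B Y' X' E' $    y - y $      output B → y
y Y' X' E' $    y - y $      match 'y'
Y' X' E' $      - y $        output Y' → ε
X' E' $         - y $        output X' → - Y X'
- Y X' E' $     - y $        match '-'
Y X' E' $       y $          output Y → B Y'
B Y' X' E' $    y $          output B → y
y Y' X' E' $    y $          match 'y'
Y' X' E' $      $            output Y' → ε
X' E' $         $            output X' → ε
E' $            $            output E' → ε
$               $            accept

The string is accepted.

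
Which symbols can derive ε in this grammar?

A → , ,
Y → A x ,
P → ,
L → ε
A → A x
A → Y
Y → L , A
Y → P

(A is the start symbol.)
A non-terminal is nullable if it can derive ε (the empty string): either it has an ε-production, or it has a production whose right-hand side consists entirely of nullable non-terminals.

ε-productions: L → ε
So L is immediately nullable.
No further non-terminal can be added: every production for the remaining non-terminals contains a terminal or a non-nullable non-terminal.
Nullable = { 'L' }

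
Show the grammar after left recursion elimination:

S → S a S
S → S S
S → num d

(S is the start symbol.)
S → num d S'
S' → a S S'
S' → S S'
S' → ε

S is directly left-recursive. The standard transformation for
  A → A α₁ | ... | A α_m | β₁ | ... | β_n
is
  A  → β₁ A' | ... | β_n A'
  A' → α₁ A' | ... | α_m A' | ε

S → num d becomes S → num d S'
S → S a S becomes S' → a S S'
S → S S becomes S' → S S'
Add S' → ε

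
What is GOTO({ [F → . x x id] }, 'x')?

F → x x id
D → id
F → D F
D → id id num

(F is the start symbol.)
GOTO(I, 'x') = CLOSURE({ [A → αX.β] : [A → α.Xβ] ∈ I, X = 'x' })

Items with dot before 'x', with the dot advanced:
  [F → . x x id] → [F → x . x id]
Closure adds nothing (no advanced item has the dot before a non-terminal).

GOTO = { [F → x . x id] }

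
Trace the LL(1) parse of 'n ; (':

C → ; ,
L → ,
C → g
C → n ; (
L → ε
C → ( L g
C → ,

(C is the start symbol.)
LL(1) parsing maintains a stack (initially the start symbol over $) and the input. At each step: if the stack top is a terminal, match it against the current input token; if it is a non-terminal N, replace it with the RHS of M[N, lookahead] (the unique production whose predict set contains the lookahead).

Stack is shown with the top on the left.

Stack    Input    Action
------------------------
C $      n ; ( $  output C → n ; (
n ; ( $  n ; ( $  match 'n'
; ( $    ; ( $    match ';'
( $      ( $      match '('
$        $        accept

The string is accepted.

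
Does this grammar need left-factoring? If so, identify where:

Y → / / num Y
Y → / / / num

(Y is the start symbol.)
Left-factoring is needed when two productions for the same non-terminal
share a common prefix on the right-hand side.

Productions for Y:
  Y → / / num Y
  Y → / / / num

Found common prefix '/ /' in productions for Y

Answer: Yes, Y has productions with common prefix '/ /'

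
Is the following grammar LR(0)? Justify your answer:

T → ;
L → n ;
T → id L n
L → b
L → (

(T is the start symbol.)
Yes, the grammar is LR(0)

Augment with T' → T and build the canonical LR(0) collection (I0 = CLOSURE({[T' → . T]}), then GOTO on every symbol after a dot until no new states appear). It has 10 states:
  I0: { [T → . ;], [T → . id L n], [T' → . T] }  — shift
  I1: { [T → ; .] }  — reduce
  I2: { [T' → T .] }  — accept
  I3: { [L → . (], [L → . b], [L → . n ;], [T → id . L n] }  — shift
  I4: { [L → ( .] }  — reduce
  I5: { [T → id L . n] }  — shift
  I6: { [L → b .] }  — reduce
  I7: { [L → n . ;] }  — shift
  I8: { [L → n ; .] }  — reduce
  I9: { [T → id L n .] }  — reduce

Every state is either a pure shift/goto state or contains exactly one complete item and nothing to shift — no conflicts. The grammar is LR(0).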